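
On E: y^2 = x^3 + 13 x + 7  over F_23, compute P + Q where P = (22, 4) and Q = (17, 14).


P != Q, so use the chord formula.
s = (y2 - y1) / (x2 - x1) = (10) / (18) mod 23 = 21
x3 = s^2 - x1 - x2 mod 23 = 21^2 - 22 - 17 = 11
y3 = s (x1 - x3) - y1 mod 23 = 21 * (22 - 11) - 4 = 20

P + Q = (11, 20)


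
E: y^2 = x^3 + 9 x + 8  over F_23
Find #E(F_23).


For each x in F_23, count y with y^2 = x^3 + 9 x + 8 mod 23:
  x = 0: RHS = 8, y in [10, 13]  -> 2 point(s)
  x = 1: RHS = 18, y in [8, 15]  -> 2 point(s)
  x = 3: RHS = 16, y in [4, 19]  -> 2 point(s)
  x = 4: RHS = 16, y in [4, 19]  -> 2 point(s)
  x = 6: RHS = 2, y in [5, 18]  -> 2 point(s)
  x = 7: RHS = 0, y in [0]  -> 1 point(s)
  x = 9: RHS = 13, y in [6, 17]  -> 2 point(s)
  x = 11: RHS = 12, y in [9, 14]  -> 2 point(s)
  x = 12: RHS = 4, y in [2, 21]  -> 2 point(s)
  x = 14: RHS = 3, y in [7, 16]  -> 2 point(s)
  x = 16: RHS = 16, y in [4, 19]  -> 2 point(s)
  x = 19: RHS = 0, y in [0]  -> 1 point(s)
  x = 20: RHS = 0, y in [0]  -> 1 point(s)
Affine points: 23. Add the point at infinity: total = 24.

#E(F_23) = 24


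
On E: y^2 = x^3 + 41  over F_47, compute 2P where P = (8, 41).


Doubling: s = (3 x1^2 + a) / (2 y1)
s = (3*8^2 + 0) / (2*41) mod 47 = 31
x3 = s^2 - 2 x1 mod 47 = 31^2 - 2*8 = 5
y3 = s (x1 - x3) - y1 mod 47 = 31 * (8 - 5) - 41 = 5

2P = (5, 5)


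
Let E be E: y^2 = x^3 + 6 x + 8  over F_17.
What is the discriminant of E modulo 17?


4 a^3 + 27 b^2 = 4*6^3 + 27*8^2 = 864 + 1728 = 2592
Delta = -16 * (2592) = -41472
Delta mod 17 = 8

Delta = 8 (mod 17)


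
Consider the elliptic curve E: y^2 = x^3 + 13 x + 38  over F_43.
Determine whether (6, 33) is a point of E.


Check whether y^2 = x^3 + 13 x + 38 (mod 43) for (x, y) = (6, 33).
LHS: y^2 = 33^2 mod 43 = 14
RHS: x^3 + 13 x + 38 = 6^3 + 13*6 + 38 mod 43 = 31
LHS != RHS

No, not on the curve


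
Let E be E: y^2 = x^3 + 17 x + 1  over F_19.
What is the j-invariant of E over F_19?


Delta = -16(4 a^3 + 27 b^2) mod 19 = 4
-1728 * (4 a)^3 = -1728 * (4*17)^3 mod 19 = 1
j = 1 * 4^(-1) mod 19 = 5

j = 5 (mod 19)


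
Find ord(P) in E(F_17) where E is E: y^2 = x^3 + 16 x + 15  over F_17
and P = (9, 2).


Compute successive multiples of P until we hit O:
  1P = (9, 2)
  2P = (0, 7)
  3P = (6, 2)
  4P = (2, 15)
  5P = (15, 14)
  6P = (14, 5)
  7P = (10, 11)
  8P = (11, 14)
  ... (continuing to 25P)
  25P = O

ord(P) = 25


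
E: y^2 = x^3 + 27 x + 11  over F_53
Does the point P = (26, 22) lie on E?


Check whether y^2 = x^3 + 27 x + 11 (mod 53) for (x, y) = (26, 22).
LHS: y^2 = 22^2 mod 53 = 7
RHS: x^3 + 27 x + 11 = 26^3 + 27*26 + 11 mod 53 = 4
LHS != RHS

No, not on the curve


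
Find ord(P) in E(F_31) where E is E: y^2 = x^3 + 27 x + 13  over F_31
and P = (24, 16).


Compute successive multiples of P until we hit O:
  1P = (24, 16)
  2P = (3, 11)
  3P = (12, 9)
  4P = (30, 27)
  5P = (26, 1)
  6P = (14, 2)
  7P = (21, 13)
  8P = (18, 21)
  ... (continuing to 37P)
  37P = O

ord(P) = 37


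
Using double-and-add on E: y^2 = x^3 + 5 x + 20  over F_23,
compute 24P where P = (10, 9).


k = 24 = 11000_2 (binary, LSB first: 00011)
Double-and-add from P = (10, 9):
  bit 0 = 0: acc unchanged = O
  bit 1 = 0: acc unchanged = O
  bit 2 = 0: acc unchanged = O
  bit 3 = 1: acc = O + (9, 14) = (9, 14)
  bit 4 = 1: acc = (9, 14) + (6, 6) = (10, 14)

24P = (10, 14)


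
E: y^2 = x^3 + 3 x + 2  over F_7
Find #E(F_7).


For each x in F_7, count y with y^2 = x^3 + 3 x + 2 mod 7:
  x = 0: RHS = 2, y in [3, 4]  -> 2 point(s)
  x = 2: RHS = 2, y in [3, 4]  -> 2 point(s)
  x = 4: RHS = 1, y in [1, 6]  -> 2 point(s)
  x = 5: RHS = 2, y in [3, 4]  -> 2 point(s)
Affine points: 8. Add the point at infinity: total = 9.

#E(F_7) = 9


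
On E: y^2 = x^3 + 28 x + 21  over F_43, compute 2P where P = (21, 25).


Doubling: s = (3 x1^2 + a) / (2 y1)
s = (3*21^2 + 28) / (2*25) mod 43 = 21
x3 = s^2 - 2 x1 mod 43 = 21^2 - 2*21 = 12
y3 = s (x1 - x3) - y1 mod 43 = 21 * (21 - 12) - 25 = 35

2P = (12, 35)


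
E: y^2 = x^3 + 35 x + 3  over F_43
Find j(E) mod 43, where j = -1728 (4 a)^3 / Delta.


Delta = -16(4 a^3 + 27 b^2) mod 43 = 27
-1728 * (4 a)^3 = -1728 * (4*35)^3 mod 43 = 16
j = 16 * 27^(-1) mod 43 = 42

j = 42 (mod 43)


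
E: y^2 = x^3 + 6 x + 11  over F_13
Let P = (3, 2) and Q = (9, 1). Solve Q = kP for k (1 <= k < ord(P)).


Enumerate multiples of P until we hit Q = (9, 1):
  1P = (3, 2)
  2P = (6, 9)
  3P = (8, 8)
  4P = (5, 6)
  5P = (9, 12)
  6P = (11, 2)
  7P = (12, 11)
  8P = (12, 2)
  9P = (11, 11)
  10P = (9, 1)
Match found at i = 10.

k = 10


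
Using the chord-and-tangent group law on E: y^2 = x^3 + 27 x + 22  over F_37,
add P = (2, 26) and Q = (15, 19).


P != Q, so use the chord formula.
s = (y2 - y1) / (x2 - x1) = (30) / (13) mod 37 = 8
x3 = s^2 - x1 - x2 mod 37 = 8^2 - 2 - 15 = 10
y3 = s (x1 - x3) - y1 mod 37 = 8 * (2 - 10) - 26 = 21

P + Q = (10, 21)


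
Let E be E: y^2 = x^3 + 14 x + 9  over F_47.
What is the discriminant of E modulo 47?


4 a^3 + 27 b^2 = 4*14^3 + 27*9^2 = 10976 + 2187 = 13163
Delta = -16 * (13163) = -210608
Delta mod 47 = 46

Delta = 46 (mod 47)


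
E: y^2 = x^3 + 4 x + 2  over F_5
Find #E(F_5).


For each x in F_5, count y with y^2 = x^3 + 4 x + 2 mod 5:
  x = 3: RHS = 1, y in [1, 4]  -> 2 point(s)
Affine points: 2. Add the point at infinity: total = 3.

#E(F_5) = 3


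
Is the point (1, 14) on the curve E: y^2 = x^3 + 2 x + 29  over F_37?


Check whether y^2 = x^3 + 2 x + 29 (mod 37) for (x, y) = (1, 14).
LHS: y^2 = 14^2 mod 37 = 11
RHS: x^3 + 2 x + 29 = 1^3 + 2*1 + 29 mod 37 = 32
LHS != RHS

No, not on the curve


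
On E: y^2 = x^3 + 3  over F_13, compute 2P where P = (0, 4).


Doubling: s = (3 x1^2 + a) / (2 y1)
s = (3*0^2 + 0) / (2*4) mod 13 = 0
x3 = s^2 - 2 x1 mod 13 = 0^2 - 2*0 = 0
y3 = s (x1 - x3) - y1 mod 13 = 0 * (0 - 0) - 4 = 9

2P = (0, 9)


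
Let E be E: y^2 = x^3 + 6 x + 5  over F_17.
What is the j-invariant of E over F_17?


Delta = -16(4 a^3 + 27 b^2) mod 17 = 9
-1728 * (4 a)^3 = -1728 * (4*6)^3 mod 17 = 1
j = 1 * 9^(-1) mod 17 = 2

j = 2 (mod 17)


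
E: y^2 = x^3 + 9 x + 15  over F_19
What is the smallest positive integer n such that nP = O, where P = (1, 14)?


Compute successive multiples of P until we hit O:
  1P = (1, 14)
  2P = (4, 1)
  3P = (18, 9)
  4P = (11, 18)
  5P = (14, 15)
  6P = (13, 7)
  7P = (6, 0)
  8P = (13, 12)
  ... (continuing to 14P)
  14P = O

ord(P) = 14


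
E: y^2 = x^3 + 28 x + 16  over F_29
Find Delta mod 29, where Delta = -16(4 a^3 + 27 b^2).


4 a^3 + 27 b^2 = 4*28^3 + 27*16^2 = 87808 + 6912 = 94720
Delta = -16 * (94720) = -1515520
Delta mod 29 = 20

Delta = 20 (mod 29)


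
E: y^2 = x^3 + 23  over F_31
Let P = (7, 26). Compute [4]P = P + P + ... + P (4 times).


k = 4 = 100_2 (binary, LSB first: 001)
Double-and-add from P = (7, 26):
  bit 0 = 0: acc unchanged = O
  bit 1 = 0: acc unchanged = O
  bit 2 = 1: acc = O + (20, 26) = (20, 26)

4P = (20, 26)


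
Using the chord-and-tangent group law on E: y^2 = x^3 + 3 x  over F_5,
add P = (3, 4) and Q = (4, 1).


P != Q, so use the chord formula.
s = (y2 - y1) / (x2 - x1) = (2) / (1) mod 5 = 2
x3 = s^2 - x1 - x2 mod 5 = 2^2 - 3 - 4 = 2
y3 = s (x1 - x3) - y1 mod 5 = 2 * (3 - 2) - 4 = 3

P + Q = (2, 3)


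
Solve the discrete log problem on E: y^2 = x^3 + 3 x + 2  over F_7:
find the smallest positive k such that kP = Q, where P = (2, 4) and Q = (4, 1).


Enumerate multiples of P until we hit Q = (4, 1):
  1P = (2, 4)
  2P = (4, 1)
Match found at i = 2.

k = 2


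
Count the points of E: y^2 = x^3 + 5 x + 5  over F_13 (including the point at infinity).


For each x in F_13, count y with y^2 = x^3 + 5 x + 5 mod 13:
  x = 2: RHS = 10, y in [6, 7]  -> 2 point(s)
  x = 5: RHS = 12, y in [5, 8]  -> 2 point(s)
  x = 6: RHS = 4, y in [2, 11]  -> 2 point(s)
  x = 9: RHS = 12, y in [5, 8]  -> 2 point(s)
  x = 11: RHS = 0, y in [0]  -> 1 point(s)
  x = 12: RHS = 12, y in [5, 8]  -> 2 point(s)
Affine points: 11. Add the point at infinity: total = 12.

#E(F_13) = 12


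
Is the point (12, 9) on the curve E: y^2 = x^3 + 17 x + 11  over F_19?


Check whether y^2 = x^3 + 17 x + 11 (mod 19) for (x, y) = (12, 9).
LHS: y^2 = 9^2 mod 19 = 5
RHS: x^3 + 17 x + 11 = 12^3 + 17*12 + 11 mod 19 = 5
LHS = RHS

Yes, on the curve


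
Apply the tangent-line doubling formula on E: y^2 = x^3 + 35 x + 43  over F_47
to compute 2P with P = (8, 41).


Doubling: s = (3 x1^2 + a) / (2 y1)
s = (3*8^2 + 35) / (2*41) mod 47 = 32
x3 = s^2 - 2 x1 mod 47 = 32^2 - 2*8 = 21
y3 = s (x1 - x3) - y1 mod 47 = 32 * (8 - 21) - 41 = 13

2P = (21, 13)


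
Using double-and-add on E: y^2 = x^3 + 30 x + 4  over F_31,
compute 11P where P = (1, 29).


k = 11 = 1011_2 (binary, LSB first: 1101)
Double-and-add from P = (1, 29):
  bit 0 = 1: acc = O + (1, 29) = (1, 29)
  bit 1 = 1: acc = (1, 29) + (6, 20) = (26, 16)
  bit 2 = 0: acc unchanged = (26, 16)
  bit 3 = 1: acc = (26, 16) + (15, 27) = (22, 11)

11P = (22, 11)


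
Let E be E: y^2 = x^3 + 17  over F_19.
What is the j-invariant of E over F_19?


Delta = -16(4 a^3 + 27 b^2) mod 19 = 1
-1728 * (4 a)^3 = -1728 * (4*0)^3 mod 19 = 0
j = 0 * 1^(-1) mod 19 = 0

j = 0 (mod 19)


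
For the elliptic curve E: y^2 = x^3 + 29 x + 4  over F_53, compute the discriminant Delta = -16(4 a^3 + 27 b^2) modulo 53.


4 a^3 + 27 b^2 = 4*29^3 + 27*4^2 = 97556 + 432 = 97988
Delta = -16 * (97988) = -1567808
Delta mod 53 = 38

Delta = 38 (mod 53)


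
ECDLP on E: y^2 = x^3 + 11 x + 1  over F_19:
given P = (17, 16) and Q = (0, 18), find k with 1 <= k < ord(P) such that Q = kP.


Enumerate multiples of P until we hit Q = (0, 18):
  1P = (17, 16)
  2P = (15, 8)
  3P = (3, 2)
  4P = (0, 1)
  5P = (6, 6)
  6P = (13, 17)
  7P = (14, 7)
  8P = (16, 6)
  9P = (10, 16)
  10P = (11, 3)
  11P = (11, 16)
  12P = (10, 3)
  13P = (16, 13)
  14P = (14, 12)
  15P = (13, 2)
  16P = (6, 13)
  17P = (0, 18)
Match found at i = 17.

k = 17


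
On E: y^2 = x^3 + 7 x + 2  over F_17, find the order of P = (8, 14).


Compute successive multiples of P until we hit O:
  1P = (8, 14)
  2P = (5, 14)
  3P = (4, 3)
  4P = (3, 4)
  5P = (10, 16)
  6P = (0, 11)
  7P = (11, 4)
  8P = (11, 13)
  ... (continuing to 15P)
  15P = O

ord(P) = 15


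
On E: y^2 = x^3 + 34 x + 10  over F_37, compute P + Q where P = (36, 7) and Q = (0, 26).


P != Q, so use the chord formula.
s = (y2 - y1) / (x2 - x1) = (19) / (1) mod 37 = 19
x3 = s^2 - x1 - x2 mod 37 = 19^2 - 36 - 0 = 29
y3 = s (x1 - x3) - y1 mod 37 = 19 * (36 - 29) - 7 = 15

P + Q = (29, 15)


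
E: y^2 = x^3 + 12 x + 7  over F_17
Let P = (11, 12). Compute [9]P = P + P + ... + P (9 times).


k = 9 = 1001_2 (binary, LSB first: 1001)
Double-and-add from P = (11, 12):
  bit 0 = 1: acc = O + (11, 12) = (11, 12)
  bit 1 = 0: acc unchanged = (11, 12)
  bit 2 = 0: acc unchanged = (11, 12)
  bit 3 = 1: acc = (11, 12) + (12, 3) = (7, 3)

9P = (7, 3)


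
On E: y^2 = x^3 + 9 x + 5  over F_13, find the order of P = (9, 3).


Compute successive multiples of P until we hit O:
  1P = (9, 3)
  2P = (4, 12)
  3P = (10, 4)
  4P = (8, 11)
  5P = (8, 2)
  6P = (10, 9)
  7P = (4, 1)
  8P = (9, 10)
  ... (continuing to 9P)
  9P = O

ord(P) = 9


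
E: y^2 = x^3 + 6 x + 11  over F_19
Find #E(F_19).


For each x in F_19, count y with y^2 = x^3 + 6 x + 11 mod 19:
  x = 0: RHS = 11, y in [7, 12]  -> 2 point(s)
  x = 4: RHS = 4, y in [2, 17]  -> 2 point(s)
  x = 6: RHS = 16, y in [4, 15]  -> 2 point(s)
  x = 7: RHS = 16, y in [4, 15]  -> 2 point(s)
  x = 8: RHS = 1, y in [1, 18]  -> 2 point(s)
  x = 10: RHS = 7, y in [8, 11]  -> 2 point(s)
  x = 12: RHS = 6, y in [5, 14]  -> 2 point(s)
  x = 13: RHS = 6, y in [5, 14]  -> 2 point(s)
  x = 16: RHS = 4, y in [2, 17]  -> 2 point(s)
  x = 18: RHS = 4, y in [2, 17]  -> 2 point(s)
Affine points: 20. Add the point at infinity: total = 21.

#E(F_19) = 21


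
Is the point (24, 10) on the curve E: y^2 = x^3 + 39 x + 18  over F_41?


Check whether y^2 = x^3 + 39 x + 18 (mod 41) for (x, y) = (24, 10).
LHS: y^2 = 10^2 mod 41 = 18
RHS: x^3 + 39 x + 18 = 24^3 + 39*24 + 18 mod 41 = 18
LHS = RHS

Yes, on the curve


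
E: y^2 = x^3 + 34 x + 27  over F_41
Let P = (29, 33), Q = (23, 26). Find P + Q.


P != Q, so use the chord formula.
s = (y2 - y1) / (x2 - x1) = (34) / (35) mod 41 = 8
x3 = s^2 - x1 - x2 mod 41 = 8^2 - 29 - 23 = 12
y3 = s (x1 - x3) - y1 mod 41 = 8 * (29 - 12) - 33 = 21

P + Q = (12, 21)


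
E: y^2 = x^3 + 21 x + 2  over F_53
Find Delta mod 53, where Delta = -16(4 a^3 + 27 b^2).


4 a^3 + 27 b^2 = 4*21^3 + 27*2^2 = 37044 + 108 = 37152
Delta = -16 * (37152) = -594432
Delta mod 53 = 16

Delta = 16 (mod 53)


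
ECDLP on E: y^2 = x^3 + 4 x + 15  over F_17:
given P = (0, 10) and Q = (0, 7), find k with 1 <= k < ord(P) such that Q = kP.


Enumerate multiples of P until we hit Q = (0, 7):
  1P = (0, 10)
  2P = (15, 4)
  3P = (11, 8)
  4P = (8, 10)
  5P = (9, 7)
  6P = (10, 16)
  7P = (6, 0)
  8P = (10, 1)
  9P = (9, 10)
  10P = (8, 7)
  11P = (11, 9)
  12P = (15, 13)
  13P = (0, 7)
Match found at i = 13.

k = 13


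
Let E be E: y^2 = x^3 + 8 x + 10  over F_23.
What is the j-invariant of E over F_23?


Delta = -16(4 a^3 + 27 b^2) mod 23 = 1
-1728 * (4 a)^3 = -1728 * (4*8)^3 mod 23 = 21
j = 21 * 1^(-1) mod 23 = 21

j = 21 (mod 23)


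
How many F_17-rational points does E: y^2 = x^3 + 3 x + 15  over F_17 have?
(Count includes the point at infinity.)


For each x in F_17, count y with y^2 = x^3 + 3 x + 15 mod 17:
  x = 0: RHS = 15, y in [7, 10]  -> 2 point(s)
  x = 1: RHS = 2, y in [6, 11]  -> 2 point(s)
  x = 3: RHS = 0, y in [0]  -> 1 point(s)
  x = 5: RHS = 2, y in [6, 11]  -> 2 point(s)
  x = 10: RHS = 8, y in [5, 12]  -> 2 point(s)
  x = 11: RHS = 2, y in [6, 11]  -> 2 point(s)
  x = 14: RHS = 13, y in [8, 9]  -> 2 point(s)
  x = 15: RHS = 1, y in [1, 16]  -> 2 point(s)
Affine points: 15. Add the point at infinity: total = 16.

#E(F_17) = 16


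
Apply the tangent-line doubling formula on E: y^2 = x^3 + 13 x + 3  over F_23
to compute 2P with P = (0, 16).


Doubling: s = (3 x1^2 + a) / (2 y1)
s = (3*0^2 + 13) / (2*16) mod 23 = 4
x3 = s^2 - 2 x1 mod 23 = 4^2 - 2*0 = 16
y3 = s (x1 - x3) - y1 mod 23 = 4 * (0 - 16) - 16 = 12

2P = (16, 12)


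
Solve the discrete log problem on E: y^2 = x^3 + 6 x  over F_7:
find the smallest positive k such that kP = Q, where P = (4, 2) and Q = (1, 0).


Enumerate multiples of P until we hit Q = (1, 0):
  1P = (4, 2)
  2P = (1, 0)
Match found at i = 2.

k = 2


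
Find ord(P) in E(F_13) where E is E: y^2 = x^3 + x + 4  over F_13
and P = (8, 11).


Compute successive multiples of P until we hit O:
  1P = (8, 11)
  2P = (7, 9)
  3P = (2, 1)
  4P = (0, 11)
  5P = (5, 2)
  6P = (9, 12)
  7P = (10, 0)
  8P = (9, 1)
  ... (continuing to 14P)
  14P = O

ord(P) = 14


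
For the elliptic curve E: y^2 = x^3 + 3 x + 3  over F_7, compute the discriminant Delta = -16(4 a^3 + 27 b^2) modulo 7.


4 a^3 + 27 b^2 = 4*3^3 + 27*3^2 = 108 + 243 = 351
Delta = -16 * (351) = -5616
Delta mod 7 = 5

Delta = 5 (mod 7)


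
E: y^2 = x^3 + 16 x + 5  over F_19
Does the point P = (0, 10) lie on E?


Check whether y^2 = x^3 + 16 x + 5 (mod 19) for (x, y) = (0, 10).
LHS: y^2 = 10^2 mod 19 = 5
RHS: x^3 + 16 x + 5 = 0^3 + 16*0 + 5 mod 19 = 5
LHS = RHS

Yes, on the curve


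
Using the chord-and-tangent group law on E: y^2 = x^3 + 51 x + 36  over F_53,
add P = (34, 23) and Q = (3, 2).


P != Q, so use the chord formula.
s = (y2 - y1) / (x2 - x1) = (32) / (22) mod 53 = 40
x3 = s^2 - x1 - x2 mod 53 = 40^2 - 34 - 3 = 26
y3 = s (x1 - x3) - y1 mod 53 = 40 * (34 - 26) - 23 = 32

P + Q = (26, 32)


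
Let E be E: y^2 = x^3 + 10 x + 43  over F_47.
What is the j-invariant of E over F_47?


Delta = -16(4 a^3 + 27 b^2) mod 47 = 11
-1728 * (4 a)^3 = -1728 * (4*10)^3 mod 47 = 34
j = 34 * 11^(-1) mod 47 = 33

j = 33 (mod 47)


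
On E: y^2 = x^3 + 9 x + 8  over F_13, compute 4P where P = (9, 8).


k = 4 = 100_2 (binary, LSB first: 001)
Double-and-add from P = (9, 8):
  bit 0 = 0: acc unchanged = O
  bit 1 = 0: acc unchanged = O
  bit 2 = 1: acc = O + (4, 11) = (4, 11)

4P = (4, 11)


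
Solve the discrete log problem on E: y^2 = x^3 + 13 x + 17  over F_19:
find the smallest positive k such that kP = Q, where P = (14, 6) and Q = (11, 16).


Enumerate multiples of P until we hit Q = (11, 16):
  1P = (14, 6)
  2P = (11, 16)
Match found at i = 2.

k = 2


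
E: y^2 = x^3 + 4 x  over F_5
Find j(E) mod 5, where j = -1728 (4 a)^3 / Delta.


Delta = -16(4 a^3 + 27 b^2) mod 5 = 4
-1728 * (4 a)^3 = -1728 * (4*4)^3 mod 5 = 2
j = 2 * 4^(-1) mod 5 = 3

j = 3 (mod 5)


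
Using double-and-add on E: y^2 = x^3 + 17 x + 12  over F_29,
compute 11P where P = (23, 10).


k = 11 = 1011_2 (binary, LSB first: 1101)
Double-and-add from P = (23, 10):
  bit 0 = 1: acc = O + (23, 10) = (23, 10)
  bit 1 = 1: acc = (23, 10) + (13, 9) = (2, 24)
  bit 2 = 0: acc unchanged = (2, 24)
  bit 3 = 1: acc = (2, 24) + (4, 17) = (28, 9)

11P = (28, 9)


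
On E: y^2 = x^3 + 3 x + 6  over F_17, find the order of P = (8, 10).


Compute successive multiples of P until we hit O:
  1P = (8, 10)
  2P = (10, 13)
  3P = (14, 15)
  4P = (16, 6)
  5P = (6, 6)
  6P = (7, 9)
  7P = (3, 12)
  8P = (15, 3)
  ... (continuing to 21P)
  21P = O

ord(P) = 21


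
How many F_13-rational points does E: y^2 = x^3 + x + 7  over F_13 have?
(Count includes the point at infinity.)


For each x in F_13, count y with y^2 = x^3 + 1 x + 7 mod 13:
  x = 1: RHS = 9, y in [3, 10]  -> 2 point(s)
  x = 2: RHS = 4, y in [2, 11]  -> 2 point(s)
  x = 4: RHS = 10, y in [6, 7]  -> 2 point(s)
  x = 9: RHS = 4, y in [2, 11]  -> 2 point(s)
  x = 10: RHS = 3, y in [4, 9]  -> 2 point(s)
  x = 11: RHS = 10, y in [6, 7]  -> 2 point(s)
Affine points: 12. Add the point at infinity: total = 13.

#E(F_13) = 13


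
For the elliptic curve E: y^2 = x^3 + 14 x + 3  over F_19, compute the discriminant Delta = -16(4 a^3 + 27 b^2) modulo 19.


4 a^3 + 27 b^2 = 4*14^3 + 27*3^2 = 10976 + 243 = 11219
Delta = -16 * (11219) = -179504
Delta mod 19 = 8

Delta = 8 (mod 19)


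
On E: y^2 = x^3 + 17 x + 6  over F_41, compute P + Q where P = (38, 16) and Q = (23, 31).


P != Q, so use the chord formula.
s = (y2 - y1) / (x2 - x1) = (15) / (26) mod 41 = 40
x3 = s^2 - x1 - x2 mod 41 = 40^2 - 38 - 23 = 22
y3 = s (x1 - x3) - y1 mod 41 = 40 * (38 - 22) - 16 = 9

P + Q = (22, 9)


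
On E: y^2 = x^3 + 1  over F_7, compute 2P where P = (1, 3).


Doubling: s = (3 x1^2 + a) / (2 y1)
s = (3*1^2 + 0) / (2*3) mod 7 = 4
x3 = s^2 - 2 x1 mod 7 = 4^2 - 2*1 = 0
y3 = s (x1 - x3) - y1 mod 7 = 4 * (1 - 0) - 3 = 1

2P = (0, 1)


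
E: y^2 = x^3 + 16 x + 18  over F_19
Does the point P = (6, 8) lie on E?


Check whether y^2 = x^3 + 16 x + 18 (mod 19) for (x, y) = (6, 8).
LHS: y^2 = 8^2 mod 19 = 7
RHS: x^3 + 16 x + 18 = 6^3 + 16*6 + 18 mod 19 = 7
LHS = RHS

Yes, on the curve


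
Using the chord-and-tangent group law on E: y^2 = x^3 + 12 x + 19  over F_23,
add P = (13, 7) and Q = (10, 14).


P != Q, so use the chord formula.
s = (y2 - y1) / (x2 - x1) = (7) / (20) mod 23 = 13
x3 = s^2 - x1 - x2 mod 23 = 13^2 - 13 - 10 = 8
y3 = s (x1 - x3) - y1 mod 23 = 13 * (13 - 8) - 7 = 12

P + Q = (8, 12)


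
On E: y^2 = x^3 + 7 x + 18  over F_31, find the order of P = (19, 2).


Compute successive multiples of P until we hit O:
  1P = (19, 2)
  2P = (12, 30)
  3P = (16, 17)
  4P = (21, 8)
  5P = (0, 24)
  6P = (30, 14)
  7P = (27, 9)
  8P = (25, 16)
  ... (continuing to 21P)
  21P = O

ord(P) = 21


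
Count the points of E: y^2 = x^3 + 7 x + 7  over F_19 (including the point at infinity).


For each x in F_19, count y with y^2 = x^3 + 7 x + 7 mod 19:
  x = 0: RHS = 7, y in [8, 11]  -> 2 point(s)
  x = 3: RHS = 17, y in [6, 13]  -> 2 point(s)
  x = 4: RHS = 4, y in [2, 17]  -> 2 point(s)
  x = 7: RHS = 0, y in [0]  -> 1 point(s)
  x = 8: RHS = 5, y in [9, 10]  -> 2 point(s)
  x = 9: RHS = 1, y in [1, 18]  -> 2 point(s)
  x = 11: RHS = 9, y in [3, 16]  -> 2 point(s)
  x = 16: RHS = 16, y in [4, 15]  -> 2 point(s)
  x = 17: RHS = 4, y in [2, 17]  -> 2 point(s)
Affine points: 17. Add the point at infinity: total = 18.

#E(F_19) = 18


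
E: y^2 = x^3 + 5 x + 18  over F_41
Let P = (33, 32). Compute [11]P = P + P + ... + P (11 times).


k = 11 = 1011_2 (binary, LSB first: 1101)
Double-and-add from P = (33, 32):
  bit 0 = 1: acc = O + (33, 32) = (33, 32)
  bit 1 = 1: acc = (33, 32) + (0, 10) = (13, 36)
  bit 2 = 0: acc unchanged = (13, 36)
  bit 3 = 1: acc = (13, 36) + (21, 6) = (39, 0)

11P = (39, 0)


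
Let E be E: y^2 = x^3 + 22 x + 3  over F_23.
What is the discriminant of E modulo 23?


4 a^3 + 27 b^2 = 4*22^3 + 27*3^2 = 42592 + 243 = 42835
Delta = -16 * (42835) = -685360
Delta mod 23 = 17

Delta = 17 (mod 23)


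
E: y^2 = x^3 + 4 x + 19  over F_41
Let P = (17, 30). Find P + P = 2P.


Doubling: s = (3 x1^2 + a) / (2 y1)
s = (3*17^2 + 4) / (2*30) mod 41 = 7
x3 = s^2 - 2 x1 mod 41 = 7^2 - 2*17 = 15
y3 = s (x1 - x3) - y1 mod 41 = 7 * (17 - 15) - 30 = 25

2P = (15, 25)


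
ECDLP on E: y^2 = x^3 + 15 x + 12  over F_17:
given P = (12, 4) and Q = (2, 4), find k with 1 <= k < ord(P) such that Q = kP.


Enumerate multiples of P until we hit Q = (2, 4):
  1P = (12, 4)
  2P = (8, 7)
  3P = (5, 12)
  4P = (2, 4)
Match found at i = 4.

k = 4


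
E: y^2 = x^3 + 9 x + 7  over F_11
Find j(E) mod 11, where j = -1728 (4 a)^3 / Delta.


Delta = -16(4 a^3 + 27 b^2) mod 11 = 2
-1728 * (4 a)^3 = -1728 * (4*9)^3 mod 11 = 6
j = 6 * 2^(-1) mod 11 = 3

j = 3 (mod 11)


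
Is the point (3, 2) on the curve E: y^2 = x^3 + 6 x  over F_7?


Check whether y^2 = x^3 + 6 x + 0 (mod 7) for (x, y) = (3, 2).
LHS: y^2 = 2^2 mod 7 = 4
RHS: x^3 + 6 x + 0 = 3^3 + 6*3 + 0 mod 7 = 3
LHS != RHS

No, not on the curve


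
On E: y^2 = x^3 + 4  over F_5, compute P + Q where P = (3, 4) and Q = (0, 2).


P != Q, so use the chord formula.
s = (y2 - y1) / (x2 - x1) = (3) / (2) mod 5 = 4
x3 = s^2 - x1 - x2 mod 5 = 4^2 - 3 - 0 = 3
y3 = s (x1 - x3) - y1 mod 5 = 4 * (3 - 3) - 4 = 1

P + Q = (3, 1)


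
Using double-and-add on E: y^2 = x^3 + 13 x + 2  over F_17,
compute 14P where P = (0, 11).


k = 14 = 1110_2 (binary, LSB first: 0111)
Double-and-add from P = (0, 11):
  bit 0 = 0: acc unchanged = O
  bit 1 = 1: acc = O + (2, 11) = (2, 11)
  bit 2 = 1: acc = (2, 11) + (4, 13) = (12, 13)
  bit 3 = 1: acc = (12, 13) + (1, 13) = (4, 4)

14P = (4, 4)


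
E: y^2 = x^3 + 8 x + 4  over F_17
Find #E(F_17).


For each x in F_17, count y with y^2 = x^3 + 8 x + 4 mod 17:
  x = 0: RHS = 4, y in [2, 15]  -> 2 point(s)
  x = 1: RHS = 13, y in [8, 9]  -> 2 point(s)
  x = 3: RHS = 4, y in [2, 15]  -> 2 point(s)
  x = 4: RHS = 15, y in [7, 10]  -> 2 point(s)
  x = 5: RHS = 16, y in [4, 13]  -> 2 point(s)
  x = 6: RHS = 13, y in [8, 9]  -> 2 point(s)
  x = 8: RHS = 2, y in [6, 11]  -> 2 point(s)
  x = 10: RHS = 13, y in [8, 9]  -> 2 point(s)
  x = 12: RHS = 9, y in [3, 14]  -> 2 point(s)
  x = 14: RHS = 4, y in [2, 15]  -> 2 point(s)
Affine points: 20. Add the point at infinity: total = 21.

#E(F_17) = 21


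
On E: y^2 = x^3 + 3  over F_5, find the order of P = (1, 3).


Compute successive multiples of P until we hit O:
  1P = (1, 3)
  2P = (2, 4)
  3P = (3, 0)
  4P = (2, 1)
  5P = (1, 2)
  6P = O

ord(P) = 6


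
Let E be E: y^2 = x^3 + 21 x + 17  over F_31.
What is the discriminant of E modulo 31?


4 a^3 + 27 b^2 = 4*21^3 + 27*17^2 = 37044 + 7803 = 44847
Delta = -16 * (44847) = -717552
Delta mod 31 = 5

Delta = 5 (mod 31)


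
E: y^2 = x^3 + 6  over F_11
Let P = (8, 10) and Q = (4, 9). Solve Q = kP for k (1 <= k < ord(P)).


Enumerate multiples of P until we hit Q = (4, 9):
  1P = (8, 10)
  2P = (4, 2)
  3P = (3, 0)
  4P = (4, 9)
Match found at i = 4.

k = 4


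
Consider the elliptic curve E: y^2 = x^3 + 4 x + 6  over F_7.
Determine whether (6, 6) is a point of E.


Check whether y^2 = x^3 + 4 x + 6 (mod 7) for (x, y) = (6, 6).
LHS: y^2 = 6^2 mod 7 = 1
RHS: x^3 + 4 x + 6 = 6^3 + 4*6 + 6 mod 7 = 1
LHS = RHS

Yes, on the curve


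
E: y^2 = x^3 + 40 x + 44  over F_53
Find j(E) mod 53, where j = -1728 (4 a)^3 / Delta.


Delta = -16(4 a^3 + 27 b^2) mod 53 = 40
-1728 * (4 a)^3 = -1728 * (4*40)^3 mod 53 = 21
j = 21 * 40^(-1) mod 53 = 31

j = 31 (mod 53)


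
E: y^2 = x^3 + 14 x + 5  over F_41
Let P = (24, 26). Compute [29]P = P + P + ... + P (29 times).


k = 29 = 11101_2 (binary, LSB first: 10111)
Double-and-add from P = (24, 26):
  bit 0 = 1: acc = O + (24, 26) = (24, 26)
  bit 1 = 0: acc unchanged = (24, 26)
  bit 2 = 1: acc = (24, 26) + (25, 20) = (28, 39)
  bit 3 = 1: acc = (28, 39) + (0, 28) = (29, 6)
  bit 4 = 1: acc = (29, 6) + (18, 29) = (37, 7)

29P = (37, 7)


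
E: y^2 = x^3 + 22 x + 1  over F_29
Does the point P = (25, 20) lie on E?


Check whether y^2 = x^3 + 22 x + 1 (mod 29) for (x, y) = (25, 20).
LHS: y^2 = 20^2 mod 29 = 23
RHS: x^3 + 22 x + 1 = 25^3 + 22*25 + 1 mod 29 = 23
LHS = RHS

Yes, on the curve


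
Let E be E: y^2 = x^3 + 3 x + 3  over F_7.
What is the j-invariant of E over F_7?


Delta = -16(4 a^3 + 27 b^2) mod 7 = 5
-1728 * (4 a)^3 = -1728 * (4*3)^3 mod 7 = 6
j = 6 * 5^(-1) mod 7 = 4

j = 4 (mod 7)


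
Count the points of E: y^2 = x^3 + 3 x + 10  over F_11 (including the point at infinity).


For each x in F_11, count y with y^2 = x^3 + 3 x + 10 mod 11:
  x = 1: RHS = 3, y in [5, 6]  -> 2 point(s)
  x = 4: RHS = 9, y in [3, 8]  -> 2 point(s)
  x = 7: RHS = 0, y in [0]  -> 1 point(s)
Affine points: 5. Add the point at infinity: total = 6.

#E(F_11) = 6


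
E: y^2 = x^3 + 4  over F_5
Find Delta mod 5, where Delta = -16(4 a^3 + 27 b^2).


4 a^3 + 27 b^2 = 4*0^3 + 27*4^2 = 0 + 432 = 432
Delta = -16 * (432) = -6912
Delta mod 5 = 3

Delta = 3 (mod 5)


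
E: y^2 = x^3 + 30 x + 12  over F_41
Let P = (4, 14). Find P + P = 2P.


Doubling: s = (3 x1^2 + a) / (2 y1)
s = (3*4^2 + 30) / (2*14) mod 41 = 35
x3 = s^2 - 2 x1 mod 41 = 35^2 - 2*4 = 28
y3 = s (x1 - x3) - y1 mod 41 = 35 * (4 - 28) - 14 = 7

2P = (28, 7)


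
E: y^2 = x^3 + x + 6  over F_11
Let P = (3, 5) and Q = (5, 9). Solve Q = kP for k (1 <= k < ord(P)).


Enumerate multiples of P until we hit Q = (5, 9):
  1P = (3, 5)
  2P = (8, 3)
  3P = (5, 9)
Match found at i = 3.

k = 3


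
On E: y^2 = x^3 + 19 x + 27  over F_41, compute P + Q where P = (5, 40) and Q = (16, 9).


P != Q, so use the chord formula.
s = (y2 - y1) / (x2 - x1) = (10) / (11) mod 41 = 27
x3 = s^2 - x1 - x2 mod 41 = 27^2 - 5 - 16 = 11
y3 = s (x1 - x3) - y1 mod 41 = 27 * (5 - 11) - 40 = 3

P + Q = (11, 3)


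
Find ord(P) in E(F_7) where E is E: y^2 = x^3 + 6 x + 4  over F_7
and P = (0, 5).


Compute successive multiples of P until we hit O:
  1P = (0, 5)
  2P = (4, 1)
  3P = (4, 6)
  4P = (0, 2)
  5P = O

ord(P) = 5


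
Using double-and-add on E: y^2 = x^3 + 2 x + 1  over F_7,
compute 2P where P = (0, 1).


k = 2 = 10_2 (binary, LSB first: 01)
Double-and-add from P = (0, 1):
  bit 0 = 0: acc unchanged = O
  bit 1 = 1: acc = O + (1, 5) = (1, 5)

2P = (1, 5)


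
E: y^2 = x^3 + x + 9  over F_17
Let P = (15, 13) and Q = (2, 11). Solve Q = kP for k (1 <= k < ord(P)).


Enumerate multiples of P until we hit Q = (2, 11):
  1P = (15, 13)
  2P = (0, 3)
  3P = (10, 13)
  4P = (9, 4)
  5P = (8, 6)
  6P = (12, 7)
  7P = (11, 12)
  8P = (7, 6)
  9P = (4, 3)
  10P = (14, 8)
  11P = (13, 14)
  12P = (2, 6)
  13P = (2, 11)
Match found at i = 13.

k = 13


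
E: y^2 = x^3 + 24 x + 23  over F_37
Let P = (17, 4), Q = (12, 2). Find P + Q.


P != Q, so use the chord formula.
s = (y2 - y1) / (x2 - x1) = (35) / (32) mod 37 = 30
x3 = s^2 - x1 - x2 mod 37 = 30^2 - 17 - 12 = 20
y3 = s (x1 - x3) - y1 mod 37 = 30 * (17 - 20) - 4 = 17

P + Q = (20, 17)


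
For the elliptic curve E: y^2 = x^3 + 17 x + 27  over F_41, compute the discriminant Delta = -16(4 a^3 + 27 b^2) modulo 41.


4 a^3 + 27 b^2 = 4*17^3 + 27*27^2 = 19652 + 19683 = 39335
Delta = -16 * (39335) = -629360
Delta mod 41 = 31

Delta = 31 (mod 41)


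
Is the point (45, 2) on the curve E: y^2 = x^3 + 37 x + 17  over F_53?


Check whether y^2 = x^3 + 37 x + 17 (mod 53) for (x, y) = (45, 2).
LHS: y^2 = 2^2 mod 53 = 4
RHS: x^3 + 37 x + 17 = 45^3 + 37*45 + 17 mod 53 = 4
LHS = RHS

Yes, on the curve


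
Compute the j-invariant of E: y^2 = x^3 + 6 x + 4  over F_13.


Delta = -16(4 a^3 + 27 b^2) mod 13 = 12
-1728 * (4 a)^3 = -1728 * (4*6)^3 mod 13 = 5
j = 5 * 12^(-1) mod 13 = 8

j = 8 (mod 13)


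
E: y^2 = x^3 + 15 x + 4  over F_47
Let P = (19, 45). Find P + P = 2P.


Doubling: s = (3 x1^2 + a) / (2 y1)
s = (3*19^2 + 15) / (2*45) mod 47 = 31
x3 = s^2 - 2 x1 mod 47 = 31^2 - 2*19 = 30
y3 = s (x1 - x3) - y1 mod 47 = 31 * (19 - 30) - 45 = 37

2P = (30, 37)


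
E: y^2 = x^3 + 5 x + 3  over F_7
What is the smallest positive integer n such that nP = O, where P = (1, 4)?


Compute successive multiples of P until we hit O:
  1P = (1, 4)
  2P = (6, 5)
  3P = (2, 0)
  4P = (6, 2)
  5P = (1, 3)
  6P = O

ord(P) = 6


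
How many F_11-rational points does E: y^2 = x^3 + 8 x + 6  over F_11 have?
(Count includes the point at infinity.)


For each x in F_11, count y with y^2 = x^3 + 8 x + 6 mod 11:
  x = 1: RHS = 4, y in [2, 9]  -> 2 point(s)
  x = 4: RHS = 3, y in [5, 6]  -> 2 point(s)
  x = 7: RHS = 9, y in [3, 8]  -> 2 point(s)
  x = 9: RHS = 4, y in [2, 9]  -> 2 point(s)
Affine points: 8. Add the point at infinity: total = 9.

#E(F_11) = 9


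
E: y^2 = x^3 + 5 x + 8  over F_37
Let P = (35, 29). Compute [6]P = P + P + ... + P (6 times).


k = 6 = 110_2 (binary, LSB first: 011)
Double-and-add from P = (35, 29):
  bit 0 = 0: acc unchanged = O
  bit 1 = 1: acc = O + (31, 13) = (31, 13)
  bit 2 = 1: acc = (31, 13) + (5, 26) = (29, 23)

6P = (29, 23)


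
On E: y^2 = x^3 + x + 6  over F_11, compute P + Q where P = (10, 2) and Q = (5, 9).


P != Q, so use the chord formula.
s = (y2 - y1) / (x2 - x1) = (7) / (6) mod 11 = 3
x3 = s^2 - x1 - x2 mod 11 = 3^2 - 10 - 5 = 5
y3 = s (x1 - x3) - y1 mod 11 = 3 * (10 - 5) - 2 = 2

P + Q = (5, 2)


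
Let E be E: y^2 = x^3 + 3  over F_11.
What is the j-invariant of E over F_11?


Delta = -16(4 a^3 + 27 b^2) mod 11 = 6
-1728 * (4 a)^3 = -1728 * (4*0)^3 mod 11 = 0
j = 0 * 6^(-1) mod 11 = 0

j = 0 (mod 11)


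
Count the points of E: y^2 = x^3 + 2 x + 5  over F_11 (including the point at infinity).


For each x in F_11, count y with y^2 = x^3 + 2 x + 5 mod 11:
  x = 0: RHS = 5, y in [4, 7]  -> 2 point(s)
  x = 3: RHS = 5, y in [4, 7]  -> 2 point(s)
  x = 4: RHS = 0, y in [0]  -> 1 point(s)
  x = 8: RHS = 5, y in [4, 7]  -> 2 point(s)
  x = 9: RHS = 4, y in [2, 9]  -> 2 point(s)
Affine points: 9. Add the point at infinity: total = 10.

#E(F_11) = 10


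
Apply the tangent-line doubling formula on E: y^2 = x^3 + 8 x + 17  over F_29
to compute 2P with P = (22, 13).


Doubling: s = (3 x1^2 + a) / (2 y1)
s = (3*22^2 + 8) / (2*13) mod 29 = 16
x3 = s^2 - 2 x1 mod 29 = 16^2 - 2*22 = 9
y3 = s (x1 - x3) - y1 mod 29 = 16 * (22 - 9) - 13 = 21

2P = (9, 21)


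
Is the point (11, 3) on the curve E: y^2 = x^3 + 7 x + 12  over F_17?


Check whether y^2 = x^3 + 7 x + 12 (mod 17) for (x, y) = (11, 3).
LHS: y^2 = 3^2 mod 17 = 9
RHS: x^3 + 7 x + 12 = 11^3 + 7*11 + 12 mod 17 = 9
LHS = RHS

Yes, on the curve


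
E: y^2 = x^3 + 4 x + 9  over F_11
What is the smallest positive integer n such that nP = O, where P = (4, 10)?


Compute successive multiples of P until we hit O:
  1P = (4, 10)
  2P = (8, 6)
  3P = (0, 8)
  4P = (10, 9)
  5P = (1, 6)
  6P = (9, 9)
  7P = (2, 5)
  8P = (3, 9)
  ... (continuing to 18P)
  18P = O

ord(P) = 18


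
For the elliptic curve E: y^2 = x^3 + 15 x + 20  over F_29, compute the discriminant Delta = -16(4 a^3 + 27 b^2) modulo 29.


4 a^3 + 27 b^2 = 4*15^3 + 27*20^2 = 13500 + 10800 = 24300
Delta = -16 * (24300) = -388800
Delta mod 29 = 3

Delta = 3 (mod 29)


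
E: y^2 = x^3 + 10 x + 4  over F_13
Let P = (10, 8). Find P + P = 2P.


Doubling: s = (3 x1^2 + a) / (2 y1)
s = (3*10^2 + 10) / (2*8) mod 13 = 8
x3 = s^2 - 2 x1 mod 13 = 8^2 - 2*10 = 5
y3 = s (x1 - x3) - y1 mod 13 = 8 * (10 - 5) - 8 = 6

2P = (5, 6)


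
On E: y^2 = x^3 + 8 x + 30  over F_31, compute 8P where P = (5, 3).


k = 8 = 1000_2 (binary, LSB first: 0001)
Double-and-add from P = (5, 3):
  bit 0 = 0: acc unchanged = O
  bit 1 = 0: acc unchanged = O
  bit 2 = 0: acc unchanged = O
  bit 3 = 1: acc = O + (9, 26) = (9, 26)

8P = (9, 26)


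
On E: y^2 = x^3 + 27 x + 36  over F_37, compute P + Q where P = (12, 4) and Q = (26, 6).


P != Q, so use the chord formula.
s = (y2 - y1) / (x2 - x1) = (2) / (14) mod 37 = 16
x3 = s^2 - x1 - x2 mod 37 = 16^2 - 12 - 26 = 33
y3 = s (x1 - x3) - y1 mod 37 = 16 * (12 - 33) - 4 = 30

P + Q = (33, 30)


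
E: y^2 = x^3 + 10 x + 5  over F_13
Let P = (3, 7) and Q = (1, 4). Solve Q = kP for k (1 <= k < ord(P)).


Enumerate multiples of P until we hit Q = (1, 4):
  1P = (3, 7)
  2P = (11, 9)
  3P = (8, 8)
  4P = (1, 9)
  5P = (10, 0)
  6P = (1, 4)
Match found at i = 6.

k = 6


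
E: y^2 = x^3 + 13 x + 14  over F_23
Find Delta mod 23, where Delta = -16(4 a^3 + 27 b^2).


4 a^3 + 27 b^2 = 4*13^3 + 27*14^2 = 8788 + 5292 = 14080
Delta = -16 * (14080) = -225280
Delta mod 23 = 5

Delta = 5 (mod 23)


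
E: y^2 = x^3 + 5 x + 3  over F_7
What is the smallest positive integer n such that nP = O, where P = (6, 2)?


Compute successive multiples of P until we hit O:
  1P = (6, 2)
  2P = (6, 5)
  3P = O

ord(P) = 3


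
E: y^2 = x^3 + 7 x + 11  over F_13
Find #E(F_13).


For each x in F_13, count y with y^2 = x^3 + 7 x + 11 mod 13:
  x = 4: RHS = 12, y in [5, 8]  -> 2 point(s)
  x = 6: RHS = 9, y in [3, 10]  -> 2 point(s)
  x = 7: RHS = 0, y in [0]  -> 1 point(s)
  x = 9: RHS = 10, y in [6, 7]  -> 2 point(s)
  x = 12: RHS = 3, y in [4, 9]  -> 2 point(s)
Affine points: 9. Add the point at infinity: total = 10.

#E(F_13) = 10


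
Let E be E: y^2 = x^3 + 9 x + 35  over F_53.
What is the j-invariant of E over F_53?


Delta = -16(4 a^3 + 27 b^2) mod 53 = 42
-1728 * (4 a)^3 = -1728 * (4*9)^3 mod 53 = 18
j = 18 * 42^(-1) mod 53 = 8

j = 8 (mod 53)


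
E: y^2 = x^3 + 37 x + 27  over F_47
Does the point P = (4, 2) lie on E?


Check whether y^2 = x^3 + 37 x + 27 (mod 47) for (x, y) = (4, 2).
LHS: y^2 = 2^2 mod 47 = 4
RHS: x^3 + 37 x + 27 = 4^3 + 37*4 + 27 mod 47 = 4
LHS = RHS

Yes, on the curve


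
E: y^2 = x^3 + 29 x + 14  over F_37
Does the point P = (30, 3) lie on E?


Check whether y^2 = x^3 + 29 x + 14 (mod 37) for (x, y) = (30, 3).
LHS: y^2 = 3^2 mod 37 = 9
RHS: x^3 + 29 x + 14 = 30^3 + 29*30 + 14 mod 37 = 23
LHS != RHS

No, not on the curve


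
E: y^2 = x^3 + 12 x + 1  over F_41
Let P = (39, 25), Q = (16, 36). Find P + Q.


P != Q, so use the chord formula.
s = (y2 - y1) / (x2 - x1) = (11) / (18) mod 41 = 12
x3 = s^2 - x1 - x2 mod 41 = 12^2 - 39 - 16 = 7
y3 = s (x1 - x3) - y1 mod 41 = 12 * (39 - 7) - 25 = 31

P + Q = (7, 31)


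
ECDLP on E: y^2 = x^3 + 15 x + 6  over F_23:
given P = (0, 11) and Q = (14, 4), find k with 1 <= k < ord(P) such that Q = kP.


Enumerate multiples of P until we hit Q = (14, 4):
  1P = (0, 11)
  2P = (18, 6)
  3P = (6, 6)
  4P = (3, 3)
  5P = (22, 17)
  6P = (14, 4)
Match found at i = 6.

k = 6


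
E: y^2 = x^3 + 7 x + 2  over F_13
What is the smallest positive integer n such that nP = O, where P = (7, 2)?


Compute successive multiples of P until we hit O:
  1P = (7, 2)
  2P = (9, 12)
  3P = (9, 1)
  4P = (7, 11)
  5P = O

ord(P) = 5


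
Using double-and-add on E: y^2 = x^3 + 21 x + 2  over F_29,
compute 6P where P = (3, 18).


k = 6 = 110_2 (binary, LSB first: 011)
Double-and-add from P = (3, 18):
  bit 0 = 0: acc unchanged = O
  bit 1 = 1: acc = O + (28, 26) = (28, 26)
  bit 2 = 1: acc = (28, 26) + (18, 21) = (5, 0)

6P = (5, 0)


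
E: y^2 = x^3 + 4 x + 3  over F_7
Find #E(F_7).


For each x in F_7, count y with y^2 = x^3 + 4 x + 3 mod 7:
  x = 1: RHS = 1, y in [1, 6]  -> 2 point(s)
  x = 3: RHS = 0, y in [0]  -> 1 point(s)
  x = 5: RHS = 1, y in [1, 6]  -> 2 point(s)
Affine points: 5. Add the point at infinity: total = 6.

#E(F_7) = 6


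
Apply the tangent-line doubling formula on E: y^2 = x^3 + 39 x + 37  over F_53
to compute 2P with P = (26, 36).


Doubling: s = (3 x1^2 + a) / (2 y1)
s = (3*26^2 + 39) / (2*36) mod 53 = 0
x3 = s^2 - 2 x1 mod 53 = 0^2 - 2*26 = 1
y3 = s (x1 - x3) - y1 mod 53 = 0 * (26 - 1) - 36 = 17

2P = (1, 17)


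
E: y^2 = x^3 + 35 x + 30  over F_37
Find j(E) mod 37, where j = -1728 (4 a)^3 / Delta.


Delta = -16(4 a^3 + 27 b^2) mod 37 = 27
-1728 * (4 a)^3 = -1728 * (4*35)^3 mod 37 = 29
j = 29 * 27^(-1) mod 37 = 23

j = 23 (mod 37)


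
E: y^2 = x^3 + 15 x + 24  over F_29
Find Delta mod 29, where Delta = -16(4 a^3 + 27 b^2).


4 a^3 + 27 b^2 = 4*15^3 + 27*24^2 = 13500 + 15552 = 29052
Delta = -16 * (29052) = -464832
Delta mod 29 = 9

Delta = 9 (mod 29)


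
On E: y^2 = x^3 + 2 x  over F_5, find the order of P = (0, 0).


Compute successive multiples of P until we hit O:
  1P = (0, 0)
  2P = O

ord(P) = 2


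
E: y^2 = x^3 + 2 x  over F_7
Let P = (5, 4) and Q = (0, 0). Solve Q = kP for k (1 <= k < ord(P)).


Enumerate multiples of P until we hit Q = (0, 0):
  1P = (5, 4)
  2P = (4, 3)
  3P = (6, 2)
  4P = (0, 0)
Match found at i = 4.

k = 4


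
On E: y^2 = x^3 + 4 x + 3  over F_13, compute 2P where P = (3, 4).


Doubling: s = (3 x1^2 + a) / (2 y1)
s = (3*3^2 + 4) / (2*4) mod 13 = 12
x3 = s^2 - 2 x1 mod 13 = 12^2 - 2*3 = 8
y3 = s (x1 - x3) - y1 mod 13 = 12 * (3 - 8) - 4 = 1

2P = (8, 1)


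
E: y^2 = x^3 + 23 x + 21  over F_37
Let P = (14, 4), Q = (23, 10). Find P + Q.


P != Q, so use the chord formula.
s = (y2 - y1) / (x2 - x1) = (6) / (9) mod 37 = 13
x3 = s^2 - x1 - x2 mod 37 = 13^2 - 14 - 23 = 21
y3 = s (x1 - x3) - y1 mod 37 = 13 * (14 - 21) - 4 = 16

P + Q = (21, 16)


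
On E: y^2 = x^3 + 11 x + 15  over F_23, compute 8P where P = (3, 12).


k = 8 = 1000_2 (binary, LSB first: 0001)
Double-and-add from P = (3, 12):
  bit 0 = 0: acc unchanged = O
  bit 1 = 0: acc unchanged = O
  bit 2 = 0: acc unchanged = O
  bit 3 = 1: acc = O + (15, 6) = (15, 6)

8P = (15, 6)


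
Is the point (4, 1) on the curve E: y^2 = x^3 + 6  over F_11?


Check whether y^2 = x^3 + 0 x + 6 (mod 11) for (x, y) = (4, 1).
LHS: y^2 = 1^2 mod 11 = 1
RHS: x^3 + 0 x + 6 = 4^3 + 0*4 + 6 mod 11 = 4
LHS != RHS

No, not on the curve


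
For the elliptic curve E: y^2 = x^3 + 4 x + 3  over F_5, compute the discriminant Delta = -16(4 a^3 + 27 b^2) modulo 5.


4 a^3 + 27 b^2 = 4*4^3 + 27*3^2 = 256 + 243 = 499
Delta = -16 * (499) = -7984
Delta mod 5 = 1

Delta = 1 (mod 5)


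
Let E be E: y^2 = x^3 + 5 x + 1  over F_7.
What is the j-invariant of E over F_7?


Delta = -16(4 a^3 + 27 b^2) mod 7 = 3
-1728 * (4 a)^3 = -1728 * (4*5)^3 mod 7 = 6
j = 6 * 3^(-1) mod 7 = 2

j = 2 (mod 7)


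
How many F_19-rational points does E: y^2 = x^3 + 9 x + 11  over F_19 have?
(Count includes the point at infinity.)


For each x in F_19, count y with y^2 = x^3 + 9 x + 11 mod 19:
  x = 0: RHS = 11, y in [7, 12]  -> 2 point(s)
  x = 4: RHS = 16, y in [4, 15]  -> 2 point(s)
  x = 8: RHS = 6, y in [5, 14]  -> 2 point(s)
  x = 9: RHS = 4, y in [2, 17]  -> 2 point(s)
  x = 11: RHS = 16, y in [4, 15]  -> 2 point(s)
  x = 12: RHS = 4, y in [2, 17]  -> 2 point(s)
  x = 13: RHS = 7, y in [8, 11]  -> 2 point(s)
  x = 15: RHS = 6, y in [5, 14]  -> 2 point(s)
  x = 17: RHS = 4, y in [2, 17]  -> 2 point(s)
  x = 18: RHS = 1, y in [1, 18]  -> 2 point(s)
Affine points: 20. Add the point at infinity: total = 21.

#E(F_19) = 21


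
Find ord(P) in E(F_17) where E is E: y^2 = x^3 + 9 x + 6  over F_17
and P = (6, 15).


Compute successive multiples of P until we hit O:
  1P = (6, 15)
  2P = (1, 13)
  3P = (2, 7)
  4P = (13, 5)
  5P = (16, 9)
  6P = (11, 5)
  7P = (4, 15)
  8P = (7, 2)
  ... (continuing to 22P)
  22P = O

ord(P) = 22


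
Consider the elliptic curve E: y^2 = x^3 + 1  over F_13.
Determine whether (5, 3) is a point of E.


Check whether y^2 = x^3 + 0 x + 1 (mod 13) for (x, y) = (5, 3).
LHS: y^2 = 3^2 mod 13 = 9
RHS: x^3 + 0 x + 1 = 5^3 + 0*5 + 1 mod 13 = 9
LHS = RHS

Yes, on the curve
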